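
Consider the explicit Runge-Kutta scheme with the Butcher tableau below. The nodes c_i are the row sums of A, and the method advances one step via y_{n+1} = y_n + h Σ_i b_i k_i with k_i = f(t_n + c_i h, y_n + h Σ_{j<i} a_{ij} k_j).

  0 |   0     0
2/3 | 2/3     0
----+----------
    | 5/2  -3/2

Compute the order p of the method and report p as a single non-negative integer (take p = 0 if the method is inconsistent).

b = (5/2, -3/2)
c = (0, 2/3)
Σ b_i: 5/2·1 + (-3/2)·1 = 1 ✓
b·c: (-3/2)·2/3 = -1 ≠ 1/2 ⇒ order 1.

1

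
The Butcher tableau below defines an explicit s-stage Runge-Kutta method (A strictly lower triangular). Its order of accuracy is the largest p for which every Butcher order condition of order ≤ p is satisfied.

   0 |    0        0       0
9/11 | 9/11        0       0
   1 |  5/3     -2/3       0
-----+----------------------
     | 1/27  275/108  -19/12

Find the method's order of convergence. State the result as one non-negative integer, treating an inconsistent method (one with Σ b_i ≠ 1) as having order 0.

b = (1/27, 275/108, -19/12)
c = (0, 9/11, 1)
Ac = (0, 0, -6/11)
Σ b_i: 1/27·1 + 275/108·1 + (-19/12)·1 = 1 ✓
b·c: 275/108·9/11 + (-19/12)·1 = 1/2 ✓
b·c²: 275/108·81/121 + (-19/12)·1 = 4/33 ≠ 1/3 ⇒ order 2.
b·Ac: (-19/12)·(-6/11) = 19/22 ≠ 1/6

2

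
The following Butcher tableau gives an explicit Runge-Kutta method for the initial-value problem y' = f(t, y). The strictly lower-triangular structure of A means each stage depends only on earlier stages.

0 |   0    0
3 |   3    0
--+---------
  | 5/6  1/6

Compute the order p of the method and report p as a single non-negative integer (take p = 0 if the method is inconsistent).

b = (5/6, 1/6)
c = (0, 3)
Σ b_i: 5/6·1 + 1/6·1 = 1 ✓
b·c: 1/6·3 = 1/2 ✓; 2 stages ⇒ order 2.

2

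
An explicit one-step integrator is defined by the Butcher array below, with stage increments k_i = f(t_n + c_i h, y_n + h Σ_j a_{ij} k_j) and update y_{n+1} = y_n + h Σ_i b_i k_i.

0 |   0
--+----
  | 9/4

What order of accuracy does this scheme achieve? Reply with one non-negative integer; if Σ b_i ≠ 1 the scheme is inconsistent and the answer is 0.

0

b = (9/4)
c = (0)
Σ b_i: 9/4·1 = 9/4 ≠ 1 ⇒ order 0.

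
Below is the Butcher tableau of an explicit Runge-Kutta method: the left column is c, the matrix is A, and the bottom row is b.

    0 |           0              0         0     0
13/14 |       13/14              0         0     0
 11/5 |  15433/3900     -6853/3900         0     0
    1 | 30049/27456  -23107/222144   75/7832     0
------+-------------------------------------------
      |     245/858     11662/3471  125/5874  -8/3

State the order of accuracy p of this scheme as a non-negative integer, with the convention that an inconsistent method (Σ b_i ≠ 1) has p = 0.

4

b = (245/858, 11662/3471, 125/5874, -8/3)
c = (0, 13/14, 11/5, 1)
Ac = (0, 0, -979/600, -29/384)
Σ b_i: 245/858·1 + 11662/3471·1 + 125/5874·1 + (-8/3)·1 = 1 ✓
b·c: 11662/3471·13/14 + 125/5874·11/5 + (-8/3)·1 = 1/2 ✓
b·c²: 11662/3471·169/196 + 125/5874·121/25 + (-8/3)·1 = 1/3 ✓
b·Ac: 125/5874·(-979/600) + (-8/3)·(-29/384) = 1/6 ✓
b·c³: 11662/3471·2197/2744 + 125/5874·1331/125 + (-8/3)·1 = 1/4 ✓
b·(c∘Ac): 125/5874·(-10769/3000) + (-8/3)·(-29/384) = 1/8 ✓
b·Ac²: 125/5874·(-12727/8400) + (-8/3)·(-233/5376) = 1/12 ✓
b·A²c: (-8/3)·(-1/64) = 1/24 ✓; 4 stages ⇒ order 4.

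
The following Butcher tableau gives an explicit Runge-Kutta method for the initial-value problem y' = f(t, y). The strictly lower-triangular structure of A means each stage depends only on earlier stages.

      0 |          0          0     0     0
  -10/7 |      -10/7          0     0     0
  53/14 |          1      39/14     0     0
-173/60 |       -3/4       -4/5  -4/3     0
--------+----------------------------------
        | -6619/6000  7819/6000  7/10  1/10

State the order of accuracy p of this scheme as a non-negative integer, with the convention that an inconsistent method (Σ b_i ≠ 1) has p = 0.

2

b = (-6619/6000, 7819/6000, 7/10, 1/10)
c = (0, -10/7, 53/14, -173/60)
Ac = (0, 0, -195/49, -82/21)
Σ b_i: (-6619/6000)·1 + 7819/6000·1 + 7/10·1 + 1/10·1 = 1 ✓
b·c: 7819/6000·(-10/7) + 7/10·53/14 + 1/10·(-173/60) = 1/2 ✓
b·c²: 7819/6000·100/49 + 7/10·2809/196 + 1/10·29929/3600 = 486829/36000 ≠ 1/3 ⇒ order 2.
b·Ac: 7/10·(-195/49) + 1/10·(-82/21) = -667/210 ≠ 1/6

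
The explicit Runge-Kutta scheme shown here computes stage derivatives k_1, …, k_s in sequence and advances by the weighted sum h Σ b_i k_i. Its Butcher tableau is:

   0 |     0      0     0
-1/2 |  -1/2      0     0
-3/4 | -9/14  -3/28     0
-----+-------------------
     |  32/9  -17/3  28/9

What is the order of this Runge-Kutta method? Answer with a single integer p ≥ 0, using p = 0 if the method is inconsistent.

b = (32/9, -17/3, 28/9)
c = (0, -1/2, -3/4)
Ac = (0, 0, 3/56)
Σ b_i: 32/9·1 + (-17/3)·1 + 28/9·1 = 1 ✓
b·c: (-17/3)·(-1/2) + 28/9·(-3/4) = 1/2 ✓
b·c²: (-17/3)·1/4 + 28/9·9/16 = 1/3 ✓
b·Ac: 28/9·3/56 = 1/6 ✓; 3 stages ⇒ order 3.

3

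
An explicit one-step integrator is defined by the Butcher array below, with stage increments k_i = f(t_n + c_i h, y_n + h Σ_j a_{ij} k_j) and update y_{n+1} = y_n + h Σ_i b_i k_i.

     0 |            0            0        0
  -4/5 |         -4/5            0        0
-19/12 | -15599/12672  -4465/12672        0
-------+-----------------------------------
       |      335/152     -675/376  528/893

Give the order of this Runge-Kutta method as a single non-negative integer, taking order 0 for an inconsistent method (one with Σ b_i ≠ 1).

b = (335/152, -675/376, 528/893)
c = (0, -4/5, -19/12)
Ac = (0, 0, 893/3168)
Σ b_i: 335/152·1 + (-675/376)·1 + 528/893·1 = 1 ✓
b·c: (-675/376)·(-4/5) + 528/893·(-19/12) = 1/2 ✓
b·c²: (-675/376)·16/25 + 528/893·361/144 = 1/3 ✓
b·Ac: 528/893·893/3168 = 1/6 ✓; 3 stages ⇒ order 3.

3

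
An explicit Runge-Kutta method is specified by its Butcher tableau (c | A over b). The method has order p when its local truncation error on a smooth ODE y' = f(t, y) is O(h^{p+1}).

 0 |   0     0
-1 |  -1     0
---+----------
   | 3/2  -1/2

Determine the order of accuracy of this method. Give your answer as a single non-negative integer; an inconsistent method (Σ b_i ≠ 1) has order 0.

b = (3/2, -1/2)
c = (0, -1)
Σ b_i: 3/2·1 + (-1/2)·1 = 1 ✓
b·c: (-1/2)·(-1) = 1/2 ✓; 2 stages ⇒ order 2.

2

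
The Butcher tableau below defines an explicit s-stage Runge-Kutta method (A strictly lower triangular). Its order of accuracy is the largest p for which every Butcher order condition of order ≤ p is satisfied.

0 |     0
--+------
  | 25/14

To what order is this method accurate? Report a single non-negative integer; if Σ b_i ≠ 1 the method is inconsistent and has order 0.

b = (25/14)
c = (0)
Σ b_i: 25/14·1 = 25/14 ≠ 1 ⇒ order 0.

0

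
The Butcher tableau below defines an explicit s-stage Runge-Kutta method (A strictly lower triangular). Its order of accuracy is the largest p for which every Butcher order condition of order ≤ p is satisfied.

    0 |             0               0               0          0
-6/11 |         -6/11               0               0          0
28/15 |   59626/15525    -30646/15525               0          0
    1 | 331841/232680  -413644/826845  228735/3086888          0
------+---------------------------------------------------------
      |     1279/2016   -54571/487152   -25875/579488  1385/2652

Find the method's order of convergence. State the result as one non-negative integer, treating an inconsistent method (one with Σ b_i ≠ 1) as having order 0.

4

b = (1279/2016, -54571/487152, -25875/579488, 1385/2652)
c = (0, -6/11, 28/15, 1)
Ac = (0, 0, 5572/5175, 1139/2770)
Σ b_i: 1279/2016·1 + (-54571/487152)·1 + (-25875/579488)·1 + 1385/2652·1 = 1 ✓
b·c: (-54571/487152)·(-6/11) + (-25875/579488)·28/15 + 1385/2652·1 = 1/2 ✓
b·c²: (-54571/487152)·36/121 + (-25875/579488)·784/225 + 1385/2652·1 = 1/3 ✓
b·Ac: (-25875/579488)·5572/5175 + 1385/2652·1139/2770 = 1/6 ✓
b·c³: (-54571/487152)·(-216/1331) + (-25875/579488)·21952/3375 + 1385/2652·1 = 1/4 ✓
b·(c∘Ac): (-25875/579488)·156016/77625 + 1385/2652·1139/2770 = 1/8 ✓
b·Ac²: (-25875/579488)·(-11144/18975) + 1385/2652·1666/15235 = 1/12 ✓
b·A²c: 1385/2652·221/2770 = 1/24 ✓; 4 stages ⇒ order 4.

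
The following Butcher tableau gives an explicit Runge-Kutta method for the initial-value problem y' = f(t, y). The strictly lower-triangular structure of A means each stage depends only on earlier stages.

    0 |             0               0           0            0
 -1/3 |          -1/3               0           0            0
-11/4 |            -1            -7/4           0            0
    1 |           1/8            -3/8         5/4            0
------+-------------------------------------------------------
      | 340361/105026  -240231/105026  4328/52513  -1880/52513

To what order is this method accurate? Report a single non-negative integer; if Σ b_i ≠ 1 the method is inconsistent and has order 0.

3

b = (340361/105026, -240231/105026, 4328/52513, -1880/52513)
c = (0, -1/3, -11/4, 1)
Ac = (0, 0, 7/12, -53/16)
Σ b_i: 340361/105026·1 + (-240231/105026)·1 + 4328/52513·1 + (-1880/52513)·1 = 1 ✓
b·c: (-240231/105026)·(-1/3) + 4328/52513·(-11/4) + (-1880/52513)·1 = 1/2 ✓
b·c²: (-240231/105026)·1/9 + 4328/52513·121/16 + (-1880/52513)·1 = 1/3 ✓
b·Ac: 4328/52513·7/12 + (-1880/52513)·(-53/16) = 1/6 ✓
b·c³: (-240231/105026)·(-1/27) + 4328/52513·(-1331/64) + (-1880/52513)·1 = -6295691/3780936 ≠ 1/4 ⇒ order 3.
b·(c∘Ac): 4328/52513·(-77/48) + (-1880/52513)·(-53/16) = -2146/157539 ≠ 1/8
b·Ac²: 4328/52513·(-7/36) + (-1880/52513)·1807/192 = -1334527/3780936 ≠ 1/12
b·A²c: (-1880/52513)·35/48 = -8225/315078 ≠ 1/24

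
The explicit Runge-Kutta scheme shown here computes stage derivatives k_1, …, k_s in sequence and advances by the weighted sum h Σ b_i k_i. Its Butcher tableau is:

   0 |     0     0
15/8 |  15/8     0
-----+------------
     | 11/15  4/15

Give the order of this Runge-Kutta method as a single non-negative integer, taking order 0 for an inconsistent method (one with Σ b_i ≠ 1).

2

b = (11/15, 4/15)
c = (0, 15/8)
Σ b_i: 11/15·1 + 4/15·1 = 1 ✓
b·c: 4/15·15/8 = 1/2 ✓; 2 stages ⇒ order 2.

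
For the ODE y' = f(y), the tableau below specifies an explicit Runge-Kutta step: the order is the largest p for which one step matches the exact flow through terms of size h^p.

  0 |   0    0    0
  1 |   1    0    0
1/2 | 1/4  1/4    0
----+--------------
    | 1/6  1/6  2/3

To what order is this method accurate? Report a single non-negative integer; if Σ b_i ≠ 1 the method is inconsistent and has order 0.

b = (1/6, 1/6, 2/3)
c = (0, 1, 1/2)
Ac = (0, 0, 1/4)
Σ b_i: 1/6·1 + 1/6·1 + 2/3·1 = 1 ✓
b·c: 1/6·1 + 2/3·1/2 = 1/2 ✓
b·c²: 1/6·1 + 2/3·1/4 = 1/3 ✓
b·Ac: 2/3·1/4 = 1/6 ✓; 3 stages ⇒ order 3.

3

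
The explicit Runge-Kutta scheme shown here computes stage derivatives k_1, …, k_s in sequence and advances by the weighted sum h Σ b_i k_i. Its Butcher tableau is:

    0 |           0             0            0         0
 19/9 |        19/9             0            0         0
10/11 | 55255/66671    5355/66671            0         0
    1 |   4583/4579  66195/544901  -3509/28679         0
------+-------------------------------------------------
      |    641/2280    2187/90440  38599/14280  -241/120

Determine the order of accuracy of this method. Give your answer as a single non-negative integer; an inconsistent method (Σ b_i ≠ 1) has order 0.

b = (641/2280, 2187/90440, 38599/14280, -241/120)
c = (0, 19/9, 10/11, 1)
Ac = (0, 0, 595/3509, 35/241)
Σ b_i: 641/2280·1 + 2187/90440·1 + 38599/14280·1 + (-241/120)·1 = 1 ✓
b·c: 2187/90440·19/9 + 38599/14280·10/11 + (-241/120)·1 = 1/2 ✓
b·c²: 2187/90440·361/81 + 38599/14280·100/121 + (-241/120)·1 = 1/3 ✓
b·Ac: 38599/14280·595/3509 + (-241/120)·35/241 = 1/6 ✓
b·c³: 2187/90440·6859/729 + 38599/14280·1000/1331 + (-241/120)·1 = 1/4 ✓
b·(c∘Ac): 38599/14280·5950/38599 + (-241/120)·35/241 = 1/8 ✓
b·Ac²: 38599/14280·11305/31581 + (-241/120)·955/2169 = 1/12 ✓
b·A²c: (-241/120)·(-5/241) = 1/24 ✓; 4 stages ⇒ order 4.

4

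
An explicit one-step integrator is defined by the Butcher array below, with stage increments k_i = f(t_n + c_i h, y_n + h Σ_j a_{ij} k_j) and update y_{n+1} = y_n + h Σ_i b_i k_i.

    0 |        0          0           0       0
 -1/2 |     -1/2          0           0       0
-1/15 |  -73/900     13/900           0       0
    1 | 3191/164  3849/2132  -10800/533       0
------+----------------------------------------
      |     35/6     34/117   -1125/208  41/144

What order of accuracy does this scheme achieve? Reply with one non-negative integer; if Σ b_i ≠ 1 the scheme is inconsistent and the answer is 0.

4

b = (35/6, 34/117, -1125/208, 41/144)
c = (0, -1/2, -1/15, 1)
Ac = (0, 0, -13/1800, 147/328)
Σ b_i: 35/6·1 + 34/117·1 + (-1125/208)·1 + 41/144·1 = 1 ✓
b·c: 34/117·(-1/2) + (-1125/208)·(-1/15) + 41/144·1 = 1/2 ✓
b·c²: 34/117·1/4 + (-1125/208)·1/225 + 41/144·1 = 1/3 ✓
b·Ac: (-1125/208)·(-13/1800) + 41/144·147/328 = 1/6 ✓
b·c³: 34/117·(-1/8) + (-1125/208)·(-1/3375) + 41/144·1 = 1/4 ✓
b·(c∘Ac): (-1125/208)·13/27000 + 41/144·147/328 = 1/8 ✓
b·Ac²: (-1125/208)·13/3600 + 41/144·237/656 = 1/12 ✓
b·A²c: 41/144·6/41 = 1/24 ✓; 4 stages ⇒ order 4.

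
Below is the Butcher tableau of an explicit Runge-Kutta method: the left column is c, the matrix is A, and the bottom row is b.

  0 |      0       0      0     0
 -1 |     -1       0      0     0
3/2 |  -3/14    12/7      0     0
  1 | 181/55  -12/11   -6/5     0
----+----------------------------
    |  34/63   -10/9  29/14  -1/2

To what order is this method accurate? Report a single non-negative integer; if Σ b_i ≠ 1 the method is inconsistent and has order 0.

1

b = (34/63, -10/9, 29/14, -1/2)
c = (0, -1, 3/2, 1)
Ac = (0, 0, -12/7, -39/55)
Σ b_i: 34/63·1 + (-10/9)·1 + 29/14·1 + (-1/2)·1 = 1 ✓
b·c: (-10/9)·(-1) + 29/14·3/2 + (-1/2)·1 = 937/252 ≠ 1/2 ⇒ order 1.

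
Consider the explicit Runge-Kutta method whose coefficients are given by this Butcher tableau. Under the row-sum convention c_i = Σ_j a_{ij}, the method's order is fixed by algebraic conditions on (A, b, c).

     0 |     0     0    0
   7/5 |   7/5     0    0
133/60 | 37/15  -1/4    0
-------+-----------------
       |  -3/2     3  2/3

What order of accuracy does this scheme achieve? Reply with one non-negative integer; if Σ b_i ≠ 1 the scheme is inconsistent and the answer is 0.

b = (-3/2, 3, 2/3)
c = (0, 7/5, 133/60)
Ac = (0, 0, -7/20)
Σ b_i: (-3/2)·1 + 3·1 + 2/3·1 = 13/6 ≠ 1 ⇒ order 0.

0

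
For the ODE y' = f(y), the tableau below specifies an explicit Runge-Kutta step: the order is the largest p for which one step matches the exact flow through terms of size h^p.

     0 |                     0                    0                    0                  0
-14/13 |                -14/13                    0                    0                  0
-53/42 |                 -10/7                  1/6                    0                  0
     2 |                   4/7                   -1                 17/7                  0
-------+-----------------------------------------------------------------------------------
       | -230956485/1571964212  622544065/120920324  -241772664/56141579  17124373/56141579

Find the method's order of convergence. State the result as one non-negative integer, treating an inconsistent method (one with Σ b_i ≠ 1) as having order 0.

3

b = (-230956485/1571964212, 622544065/120920324, -241772664/56141579, 17124373/56141579)
c = (0, -14/13, -53/42, 2)
Ac = (0, 0, -7/39, -7597/3822)
Σ b_i: (-230956485/1571964212)·1 + 622544065/120920324·1 + (-241772664/56141579)·1 + 17124373/56141579·1 = 1 ✓
b·c: 622544065/120920324·(-14/13) + (-241772664/56141579)·(-53/42) + 17124373/56141579·2 = 1/2 ✓
b·c²: 622544065/120920324·196/169 + (-241772664/56141579)·2809/1764 + 17124373/56141579·4 = 1/3 ✓
b·Ac: (-241772664/56141579)·(-7/39) + 17124373/56141579·(-7597/3822) = 1/6 ✓
b·c³: 622544065/120920324·(-2744/2197) + (-241772664/56141579)·(-148877/74088) + 17124373/56141579·8 = 214435505215/45979953201 ≠ 1/4 ⇒ order 3.
b·(c∘Ac): (-241772664/56141579)·53/234 + 17124373/56141579·(-7597/1911) = -4790635301/2189521581 ≠ 1/8
b·Ac²: (-241772664/56141579)·98/507 + 17124373/56141579·5650049/2086812 = -1208491975/183919812804 ≠ 1/12
b·A²c: 17124373/56141579·(-17/39) = -291114341/2189521581 ≠ 1/24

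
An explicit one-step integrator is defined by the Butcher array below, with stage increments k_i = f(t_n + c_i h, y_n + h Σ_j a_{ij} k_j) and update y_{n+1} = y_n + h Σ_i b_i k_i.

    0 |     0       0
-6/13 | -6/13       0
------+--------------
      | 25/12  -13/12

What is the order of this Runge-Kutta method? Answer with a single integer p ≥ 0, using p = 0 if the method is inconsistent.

b = (25/12, -13/12)
c = (0, -6/13)
Σ b_i: 25/12·1 + (-13/12)·1 = 1 ✓
b·c: (-13/12)·(-6/13) = 1/2 ✓; 2 stages ⇒ order 2.

2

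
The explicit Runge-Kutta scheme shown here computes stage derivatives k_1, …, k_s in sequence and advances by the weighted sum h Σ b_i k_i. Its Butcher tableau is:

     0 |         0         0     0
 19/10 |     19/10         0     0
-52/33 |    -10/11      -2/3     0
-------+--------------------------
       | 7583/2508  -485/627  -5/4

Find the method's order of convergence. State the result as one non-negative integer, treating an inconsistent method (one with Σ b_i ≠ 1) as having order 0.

2

b = (7583/2508, -485/627, -5/4)
c = (0, 19/10, -52/33)
Ac = (0, 0, -19/15)
Σ b_i: 7583/2508·1 + (-485/627)·1 + (-5/4)·1 = 1 ✓
b·c: (-485/627)·19/10 + (-5/4)·(-52/33) = 1/2 ✓
b·c²: (-485/627)·361/100 + (-5/4)·2704/1089 = -128419/21780 ≠ 1/3 ⇒ order 2.
b·Ac: (-5/4)·(-19/15) = 19/12 ≠ 1/6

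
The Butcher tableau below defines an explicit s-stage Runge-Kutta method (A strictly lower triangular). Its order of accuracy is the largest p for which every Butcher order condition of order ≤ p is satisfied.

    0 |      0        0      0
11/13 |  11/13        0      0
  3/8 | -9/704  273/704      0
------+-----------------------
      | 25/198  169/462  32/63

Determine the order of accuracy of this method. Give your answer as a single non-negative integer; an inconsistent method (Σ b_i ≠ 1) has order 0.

3

b = (25/198, 169/462, 32/63)
c = (0, 11/13, 3/8)
Ac = (0, 0, 21/64)
Σ b_i: 25/198·1 + 169/462·1 + 32/63·1 = 1 ✓
b·c: 169/462·11/13 + 32/63·3/8 = 1/2 ✓
b·c²: 169/462·121/169 + 32/63·9/64 = 1/3 ✓
b·Ac: 32/63·21/64 = 1/6 ✓; 3 stages ⇒ order 3.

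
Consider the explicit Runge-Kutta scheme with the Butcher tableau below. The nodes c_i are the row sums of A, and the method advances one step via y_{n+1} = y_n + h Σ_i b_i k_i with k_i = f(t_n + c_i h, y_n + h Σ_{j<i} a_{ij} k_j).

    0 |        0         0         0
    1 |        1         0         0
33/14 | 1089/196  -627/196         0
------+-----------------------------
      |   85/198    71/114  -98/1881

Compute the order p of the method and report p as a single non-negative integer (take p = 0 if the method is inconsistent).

3

b = (85/198, 71/114, -98/1881)
c = (0, 1, 33/14)
Ac = (0, 0, -627/196)
Σ b_i: 85/198·1 + 71/114·1 + (-98/1881)·1 = 1 ✓
b·c: 71/114·1 + (-98/1881)·33/14 = 1/2 ✓
b·c²: 71/114·1 + (-98/1881)·1089/196 = 1/3 ✓
b·Ac: (-98/1881)·(-627/196) = 1/6 ✓; 3 stages ⇒ order 3.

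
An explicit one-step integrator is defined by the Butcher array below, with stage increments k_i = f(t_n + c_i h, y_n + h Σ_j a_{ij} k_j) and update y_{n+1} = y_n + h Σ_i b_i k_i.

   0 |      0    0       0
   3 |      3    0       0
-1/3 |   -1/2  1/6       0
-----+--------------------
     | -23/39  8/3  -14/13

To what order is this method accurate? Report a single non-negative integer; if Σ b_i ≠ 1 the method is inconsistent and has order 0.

1

b = (-23/39, 8/3, -14/13)
c = (0, 3, -1/3)
Ac = (0, 0, 1/2)
Σ b_i: (-23/39)·1 + 8/3·1 + (-14/13)·1 = 1 ✓
b·c: 8/3·3 + (-14/13)·(-1/3) = 326/39 ≠ 1/2 ⇒ order 1.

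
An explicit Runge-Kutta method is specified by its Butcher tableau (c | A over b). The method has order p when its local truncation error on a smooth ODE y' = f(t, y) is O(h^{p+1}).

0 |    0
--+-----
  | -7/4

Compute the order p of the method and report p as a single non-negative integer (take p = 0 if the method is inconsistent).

b = (-7/4)
c = (0)
Σ b_i: (-7/4)·1 = -7/4 ≠ 1 ⇒ order 0.

0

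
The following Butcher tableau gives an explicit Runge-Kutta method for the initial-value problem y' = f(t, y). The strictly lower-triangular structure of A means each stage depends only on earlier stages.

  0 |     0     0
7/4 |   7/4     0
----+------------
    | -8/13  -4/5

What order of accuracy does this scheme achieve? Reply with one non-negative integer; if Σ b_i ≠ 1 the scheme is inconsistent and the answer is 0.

b = (-8/13, -4/5)
c = (0, 7/4)
Σ b_i: (-8/13)·1 + (-4/5)·1 = -92/65 ≠ 1 ⇒ order 0.

0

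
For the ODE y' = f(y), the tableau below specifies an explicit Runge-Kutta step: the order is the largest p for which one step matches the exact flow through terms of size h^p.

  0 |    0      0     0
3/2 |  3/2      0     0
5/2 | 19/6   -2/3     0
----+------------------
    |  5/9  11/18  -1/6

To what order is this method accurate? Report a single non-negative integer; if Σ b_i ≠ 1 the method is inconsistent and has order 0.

b = (5/9, 11/18, -1/6)
c = (0, 3/2, 5/2)
Ac = (0, 0, -1)
Σ b_i: 5/9·1 + 11/18·1 + (-1/6)·1 = 1 ✓
b·c: 11/18·3/2 + (-1/6)·5/2 = 1/2 ✓
b·c²: 11/18·9/4 + (-1/6)·25/4 = 1/3 ✓
b·Ac: (-1/6)·(-1) = 1/6 ✓; 3 stages ⇒ order 3.

3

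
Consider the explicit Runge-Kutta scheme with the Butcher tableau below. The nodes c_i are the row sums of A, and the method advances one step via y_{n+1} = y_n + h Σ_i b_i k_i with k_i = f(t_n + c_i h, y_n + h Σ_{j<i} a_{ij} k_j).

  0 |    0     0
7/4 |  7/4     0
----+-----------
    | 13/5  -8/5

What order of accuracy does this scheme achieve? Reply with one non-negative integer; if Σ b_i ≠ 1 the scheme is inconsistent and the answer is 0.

b = (13/5, -8/5)
c = (0, 7/4)
Σ b_i: 13/5·1 + (-8/5)·1 = 1 ✓
b·c: (-8/5)·7/4 = -14/5 ≠ 1/2 ⇒ order 1.

1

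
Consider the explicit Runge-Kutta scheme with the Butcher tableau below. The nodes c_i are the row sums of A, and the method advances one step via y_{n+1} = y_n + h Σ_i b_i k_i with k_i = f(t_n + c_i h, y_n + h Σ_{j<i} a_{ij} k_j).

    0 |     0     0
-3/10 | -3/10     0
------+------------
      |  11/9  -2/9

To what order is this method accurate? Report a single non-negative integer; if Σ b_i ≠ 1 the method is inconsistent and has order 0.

b = (11/9, -2/9)
c = (0, -3/10)
Σ b_i: 11/9·1 + (-2/9)·1 = 1 ✓
b·c: (-2/9)·(-3/10) = 1/15 ≠ 1/2 ⇒ order 1.

1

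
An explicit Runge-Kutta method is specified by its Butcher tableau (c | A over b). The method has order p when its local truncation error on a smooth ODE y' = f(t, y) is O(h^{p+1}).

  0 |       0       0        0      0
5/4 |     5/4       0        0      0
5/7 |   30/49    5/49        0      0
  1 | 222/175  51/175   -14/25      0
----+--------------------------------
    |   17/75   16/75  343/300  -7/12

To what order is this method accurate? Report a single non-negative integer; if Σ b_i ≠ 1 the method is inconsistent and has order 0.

4

b = (17/75, 16/75, 343/300, -7/12)
c = (0, 5/4, 5/7, 1)
Ac = (0, 0, 25/196, -1/28)
Σ b_i: 17/75·1 + 16/75·1 + 343/300·1 + (-7/12)·1 = 1 ✓
b·c: 16/75·5/4 + 343/300·5/7 + (-7/12)·1 = 1/2 ✓
b·c²: 16/75·25/16 + 343/300·25/49 + (-7/12)·1 = 1/3 ✓
b·Ac: 343/300·25/196 + (-7/12)·(-1/28) = 1/6 ✓
b·c³: 16/75·125/64 + 343/300·125/343 + (-7/12)·1 = 1/4 ✓
b·(c∘Ac): 343/300·125/1372 + (-7/12)·(-1/28) = 1/8 ✓
b·Ac²: 343/300·125/784 + (-7/12)·19/112 = 1/12 ✓
b·A²c: (-7/12)·(-1/14) = 1/24 ✓; 4 stages ⇒ order 4.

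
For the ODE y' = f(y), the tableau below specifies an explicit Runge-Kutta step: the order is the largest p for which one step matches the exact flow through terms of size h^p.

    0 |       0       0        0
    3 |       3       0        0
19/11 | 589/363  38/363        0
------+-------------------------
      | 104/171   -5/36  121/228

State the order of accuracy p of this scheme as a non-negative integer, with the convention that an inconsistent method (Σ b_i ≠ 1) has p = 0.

b = (104/171, -5/36, 121/228)
c = (0, 3, 19/11)
Ac = (0, 0, 38/121)
Σ b_i: 104/171·1 + (-5/36)·1 + 121/228·1 = 1 ✓
b·c: (-5/36)·3 + 121/228·19/11 = 1/2 ✓
b·c²: (-5/36)·9 + 121/228·361/121 = 1/3 ✓
b·Ac: 121/228·38/121 = 1/6 ✓; 3 stages ⇒ order 3.

3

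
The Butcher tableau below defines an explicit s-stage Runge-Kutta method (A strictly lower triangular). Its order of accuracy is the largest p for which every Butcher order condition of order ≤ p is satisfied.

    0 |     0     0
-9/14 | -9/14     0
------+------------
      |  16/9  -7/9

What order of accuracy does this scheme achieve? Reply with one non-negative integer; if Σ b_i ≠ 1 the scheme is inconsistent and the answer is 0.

2

b = (16/9, -7/9)
c = (0, -9/14)
Σ b_i: 16/9·1 + (-7/9)·1 = 1 ✓
b·c: (-7/9)·(-9/14) = 1/2 ✓; 2 stages ⇒ order 2.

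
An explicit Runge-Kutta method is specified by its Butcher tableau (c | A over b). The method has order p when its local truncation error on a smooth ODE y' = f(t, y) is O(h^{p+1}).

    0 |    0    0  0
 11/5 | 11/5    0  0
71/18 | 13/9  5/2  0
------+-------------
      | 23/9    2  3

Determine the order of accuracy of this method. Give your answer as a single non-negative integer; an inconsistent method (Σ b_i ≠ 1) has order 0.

b = (23/9, 2, 3)
c = (0, 11/5, 71/18)
Ac = (0, 0, 11/2)
Σ b_i: 23/9·1 + 2·1 + 3·1 = 68/9 ≠ 1 ⇒ order 0.

0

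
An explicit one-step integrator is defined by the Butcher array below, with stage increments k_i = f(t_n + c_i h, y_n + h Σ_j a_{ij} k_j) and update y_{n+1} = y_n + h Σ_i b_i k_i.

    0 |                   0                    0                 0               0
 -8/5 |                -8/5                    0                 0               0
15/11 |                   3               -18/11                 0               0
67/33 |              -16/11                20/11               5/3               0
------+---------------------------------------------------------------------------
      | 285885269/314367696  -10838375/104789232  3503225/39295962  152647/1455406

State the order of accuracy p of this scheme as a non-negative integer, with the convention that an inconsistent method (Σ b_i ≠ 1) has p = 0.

b = (285885269/314367696, -10838375/104789232, 3503225/39295962, 152647/1455406)
c = (0, -8/5, 15/11, 67/33)
Ac = (0, 0, 144/55, -7/11)
Σ b_i: 285885269/314367696·1 + (-10838375/104789232)·1 + 3503225/39295962·1 + 152647/1455406·1 = 1 ✓
b·c: (-10838375/104789232)·(-8/5) + 3503225/39295962·15/11 + 152647/1455406·67/33 = 1/2 ✓
b·c²: (-10838375/104789232)·64/25 + 3503225/39295962·225/121 + 152647/1455406·4489/1089 = 1/3 ✓
b·Ac: 3503225/39295962·144/55 + 152647/1455406·(-7/11) = 1/6 ✓
b·c³: (-10838375/104789232)·(-512/125) + 3503225/39295962·3375/1331 + 152647/1455406·300763/35937 = 330132650/216127791 ≠ 1/4 ⇒ order 3.
b·(c∘Ac): 3503225/39295962·432/121 + 152647/1455406·(-469/363) = 8778487/48028398 ≠ 1/8
b·Ac²: 3503225/39295962·(-1152/275) + 152647/1455406·4691/605 = 105608461/240141990 ≠ 1/12
b·A²c: 152647/1455406·48/11 = 333048/727703 ≠ 1/24

3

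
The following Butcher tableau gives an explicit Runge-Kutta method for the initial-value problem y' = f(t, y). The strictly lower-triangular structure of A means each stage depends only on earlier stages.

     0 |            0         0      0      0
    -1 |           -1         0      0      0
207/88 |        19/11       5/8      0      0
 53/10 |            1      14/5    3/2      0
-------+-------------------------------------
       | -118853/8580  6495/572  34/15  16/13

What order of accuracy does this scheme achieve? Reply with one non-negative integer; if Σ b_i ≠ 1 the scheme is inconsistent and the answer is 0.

b = (-118853/8580, 6495/572, 34/15, 16/13)
c = (0, -1, 207/88, 53/10)
Ac = (0, 0, -5/8, 641/880)
Σ b_i: (-118853/8580)·1 + 6495/572·1 + 34/15·1 + 16/13·1 = 1 ✓
b·c: 6495/572·(-1) + 34/15·207/88 + 16/13·53/10 = 1/2 ✓
b·c²: 6495/572·1 + 34/15·42849/7744 + 16/13·2809/100 = 73577507/1258400 ≠ 1/3 ⇒ order 2.
b·Ac: 34/15·(-5/8) + 16/13·641/880 = -4463/8580 ≠ 1/6

2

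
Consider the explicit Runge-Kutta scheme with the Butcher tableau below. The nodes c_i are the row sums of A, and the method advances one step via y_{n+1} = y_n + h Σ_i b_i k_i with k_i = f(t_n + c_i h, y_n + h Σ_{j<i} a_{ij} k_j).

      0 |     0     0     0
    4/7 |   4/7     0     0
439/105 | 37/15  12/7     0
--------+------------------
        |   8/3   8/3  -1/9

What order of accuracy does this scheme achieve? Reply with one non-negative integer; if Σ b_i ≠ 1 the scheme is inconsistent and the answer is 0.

b = (8/3, 8/3, -1/9)
c = (0, 4/7, 439/105)
Ac = (0, 0, 48/49)
Σ b_i: 8/3·1 + 8/3·1 + (-1/9)·1 = 47/9 ≠ 1 ⇒ order 0.

0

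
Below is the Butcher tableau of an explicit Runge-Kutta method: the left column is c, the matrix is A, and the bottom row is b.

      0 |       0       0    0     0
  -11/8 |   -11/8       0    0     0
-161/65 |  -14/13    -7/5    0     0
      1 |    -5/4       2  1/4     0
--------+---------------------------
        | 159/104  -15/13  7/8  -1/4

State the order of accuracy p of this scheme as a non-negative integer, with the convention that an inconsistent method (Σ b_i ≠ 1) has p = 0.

1

b = (159/104, -15/13, 7/8, -1/4)
c = (0, -11/8, -161/65, 1)
Ac = (0, 0, 77/40, -219/65)
Σ b_i: 159/104·1 + (-15/13)·1 + 7/8·1 + (-1/4)·1 = 1 ✓
b·c: (-15/13)·(-11/8) + 7/8·(-161/65) + (-1/4)·1 = -54/65 ≠ 1/2 ⇒ order 1.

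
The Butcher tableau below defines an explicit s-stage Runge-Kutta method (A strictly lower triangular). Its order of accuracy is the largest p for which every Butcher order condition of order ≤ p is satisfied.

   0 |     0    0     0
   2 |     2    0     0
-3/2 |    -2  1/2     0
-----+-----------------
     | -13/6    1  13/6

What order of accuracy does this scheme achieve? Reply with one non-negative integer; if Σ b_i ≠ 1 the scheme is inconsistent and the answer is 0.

1

b = (-13/6, 1, 13/6)
c = (0, 2, -3/2)
Ac = (0, 0, 1)
Σ b_i: (-13/6)·1 + 1·1 + 13/6·1 = 1 ✓
b·c: 1·2 + 13/6·(-3/2) = -5/4 ≠ 1/2 ⇒ order 1.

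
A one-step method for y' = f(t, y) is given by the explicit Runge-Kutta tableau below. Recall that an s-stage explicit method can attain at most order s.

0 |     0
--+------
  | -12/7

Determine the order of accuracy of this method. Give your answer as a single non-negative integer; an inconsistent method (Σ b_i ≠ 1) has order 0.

b = (-12/7)
c = (0)
Σ b_i: (-12/7)·1 = -12/7 ≠ 1 ⇒ order 0.

0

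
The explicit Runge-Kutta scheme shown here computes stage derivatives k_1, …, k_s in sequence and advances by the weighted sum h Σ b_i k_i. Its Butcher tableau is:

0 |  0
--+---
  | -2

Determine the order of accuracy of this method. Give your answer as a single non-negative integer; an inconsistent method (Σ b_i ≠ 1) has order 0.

0

b = (-2)
c = (0)
Σ b_i: (-2)·1 = -2 ≠ 1 ⇒ order 0.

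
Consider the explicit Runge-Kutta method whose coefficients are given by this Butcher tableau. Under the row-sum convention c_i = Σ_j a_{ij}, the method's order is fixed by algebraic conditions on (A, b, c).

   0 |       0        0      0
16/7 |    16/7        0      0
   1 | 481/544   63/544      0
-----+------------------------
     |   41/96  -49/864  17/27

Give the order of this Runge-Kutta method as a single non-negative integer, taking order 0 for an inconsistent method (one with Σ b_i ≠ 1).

b = (41/96, -49/864, 17/27)
c = (0, 16/7, 1)
Ac = (0, 0, 9/34)
Σ b_i: 41/96·1 + (-49/864)·1 + 17/27·1 = 1 ✓
b·c: (-49/864)·16/7 + 17/27·1 = 1/2 ✓
b·c²: (-49/864)·256/49 + 17/27·1 = 1/3 ✓
b·Ac: 17/27·9/34 = 1/6 ✓; 3 stages ⇒ order 3.

3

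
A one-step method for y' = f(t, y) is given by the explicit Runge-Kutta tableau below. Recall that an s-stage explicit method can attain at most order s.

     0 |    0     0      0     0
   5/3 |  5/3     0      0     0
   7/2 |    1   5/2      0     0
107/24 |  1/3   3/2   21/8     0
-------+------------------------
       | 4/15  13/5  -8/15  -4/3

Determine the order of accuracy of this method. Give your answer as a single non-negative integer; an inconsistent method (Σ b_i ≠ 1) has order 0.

b = (4/15, 13/5, -8/15, -4/3)
c = (0, 5/3, 7/2, 107/24)
Ac = (0, 0, 25/6, 187/16)
Σ b_i: 4/15·1 + 13/5·1 + (-8/15)·1 + (-4/3)·1 = 1 ✓
b·c: 13/5·5/3 + (-8/15)·7/2 + (-4/3)·107/24 = -313/90 ≠ 1/2 ⇒ order 1.

1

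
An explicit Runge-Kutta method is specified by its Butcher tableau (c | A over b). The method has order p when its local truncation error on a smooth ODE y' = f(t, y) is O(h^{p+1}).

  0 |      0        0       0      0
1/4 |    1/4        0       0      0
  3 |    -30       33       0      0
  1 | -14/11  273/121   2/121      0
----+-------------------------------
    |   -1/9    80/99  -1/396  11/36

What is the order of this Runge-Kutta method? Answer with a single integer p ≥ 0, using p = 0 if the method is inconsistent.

4

b = (-1/9, 80/99, -1/396, 11/36)
c = (0, 1/4, 3, 1)
Ac = (0, 0, 33/4, 27/44)
Σ b_i: (-1/9)·1 + 80/99·1 + (-1/396)·1 + 11/36·1 = 1 ✓
b·c: 80/99·1/4 + (-1/396)·3 + 11/36·1 = 1/2 ✓
b·c²: 80/99·1/16 + (-1/396)·9 + 11/36·1 = 1/3 ✓
b·Ac: (-1/396)·33/4 + 11/36·27/44 = 1/6 ✓
b·c³: 80/99·1/64 + (-1/396)·27 + 11/36·1 = 1/4 ✓
b·(c∘Ac): (-1/396)·99/4 + 11/36·27/44 = 1/8 ✓
b·Ac²: (-1/396)·33/16 + 11/36·51/176 = 1/12 ✓
b·A²c: 11/36·3/22 = 1/24 ✓; 4 stages ⇒ order 4.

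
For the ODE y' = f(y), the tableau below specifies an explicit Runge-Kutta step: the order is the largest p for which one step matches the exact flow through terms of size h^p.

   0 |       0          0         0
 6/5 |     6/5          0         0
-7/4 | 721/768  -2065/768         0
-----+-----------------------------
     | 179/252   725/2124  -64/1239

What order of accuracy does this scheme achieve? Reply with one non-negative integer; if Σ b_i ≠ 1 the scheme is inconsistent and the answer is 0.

b = (179/252, 725/2124, -64/1239)
c = (0, 6/5, -7/4)
Ac = (0, 0, -413/128)
Σ b_i: 179/252·1 + 725/2124·1 + (-64/1239)·1 = 1 ✓
b·c: 725/2124·6/5 + (-64/1239)·(-7/4) = 1/2 ✓
b·c²: 725/2124·36/25 + (-64/1239)·49/16 = 1/3 ✓
b·Ac: (-64/1239)·(-413/128) = 1/6 ✓; 3 stages ⇒ order 3.

3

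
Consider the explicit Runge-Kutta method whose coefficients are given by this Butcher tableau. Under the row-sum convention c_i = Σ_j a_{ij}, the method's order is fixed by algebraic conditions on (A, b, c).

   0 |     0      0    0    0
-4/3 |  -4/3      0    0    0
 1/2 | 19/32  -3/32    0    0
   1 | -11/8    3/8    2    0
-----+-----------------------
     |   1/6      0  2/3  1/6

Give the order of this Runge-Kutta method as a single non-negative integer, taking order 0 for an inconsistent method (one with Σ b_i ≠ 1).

b = (1/6, 0, 2/3, 1/6)
c = (0, -4/3, 1/2, 1)
Ac = (0, 0, 1/8, 1/2)
Σ b_i: 1/6·1 + 2/3·1 + 1/6·1 = 1 ✓
b·c: 2/3·1/2 + 1/6·1 = 1/2 ✓
b·c²: 2/3·1/4 + 1/6·1 = 1/3 ✓
b·Ac: 2/3·1/8 + 1/6·1/2 = 1/6 ✓
b·c³: 2/3·1/8 + 1/6·1 = 1/4 ✓
b·(c∘Ac): 2/3·1/16 + 1/6·1/2 = 1/8 ✓
b·Ac²: 2/3·(-1/6) + 1/6·7/6 = 1/12 ✓
b·A²c: 1/6·1/4 = 1/24 ✓; 4 stages ⇒ order 4.

4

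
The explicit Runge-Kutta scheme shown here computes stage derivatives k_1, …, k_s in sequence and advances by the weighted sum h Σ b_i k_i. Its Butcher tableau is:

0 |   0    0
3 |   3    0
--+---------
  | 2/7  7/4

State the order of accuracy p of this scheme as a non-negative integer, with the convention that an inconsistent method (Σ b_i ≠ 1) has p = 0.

0

b = (2/7, 7/4)
c = (0, 3)
Σ b_i: 2/7·1 + 7/4·1 = 57/28 ≠ 1 ⇒ order 0.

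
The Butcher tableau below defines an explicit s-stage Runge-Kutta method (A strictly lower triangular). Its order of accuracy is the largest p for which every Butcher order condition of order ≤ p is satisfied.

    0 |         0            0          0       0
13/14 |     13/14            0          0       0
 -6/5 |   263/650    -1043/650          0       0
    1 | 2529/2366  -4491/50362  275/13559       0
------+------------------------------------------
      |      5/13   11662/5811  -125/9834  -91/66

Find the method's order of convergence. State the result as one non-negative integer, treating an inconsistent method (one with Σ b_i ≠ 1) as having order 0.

4

b = (5/13, 11662/5811, -125/9834, -91/66)
c = (0, 13/14, -6/5, 1)
Ac = (0, 0, -149/100, -3/28)
Σ b_i: 5/13·1 + 11662/5811·1 + (-125/9834)·1 + (-91/66)·1 = 1 ✓
b·c: 11662/5811·13/14 + (-125/9834)·(-6/5) + (-91/66)·1 = 1/2 ✓
b·c²: 11662/5811·169/196 + (-125/9834)·36/25 + (-91/66)·1 = 1/3 ✓
b·Ac: (-125/9834)·(-149/100) + (-91/66)·(-3/28) = 1/6 ✓
b·c³: 11662/5811·2197/2744 + (-125/9834)·(-216/125) + (-91/66)·1 = 1/4 ✓
b·(c∘Ac): (-125/9834)·447/250 + (-91/66)·(-3/28) = 1/8 ✓
b·Ac²: (-125/9834)·(-1937/1400) + (-91/66)·(-243/5096) = 1/12 ✓
b·A²c: (-91/66)·(-11/364) = 1/24 ✓; 4 stages ⇒ order 4.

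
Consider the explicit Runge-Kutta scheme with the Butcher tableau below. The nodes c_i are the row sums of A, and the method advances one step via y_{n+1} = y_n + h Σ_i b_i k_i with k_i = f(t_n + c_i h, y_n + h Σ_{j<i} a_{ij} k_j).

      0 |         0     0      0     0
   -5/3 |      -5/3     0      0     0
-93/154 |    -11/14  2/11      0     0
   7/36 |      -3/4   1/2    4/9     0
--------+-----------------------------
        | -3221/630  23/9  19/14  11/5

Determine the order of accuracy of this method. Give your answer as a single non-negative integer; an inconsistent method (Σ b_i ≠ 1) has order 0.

1

b = (-3221/630, 23/9, 19/14, 11/5)
c = (0, -5/3, -93/154, 7/36)
Ac = (0, 0, -10/33, -509/462)
Σ b_i: (-3221/630)·1 + 23/9·1 + 19/14·1 + 11/5·1 = 1 ✓
b·c: 23/9·(-5/3) + 19/14·(-93/154) + 11/5·7/36 = -338434/72765 ≠ 1/2 ⇒ order 1.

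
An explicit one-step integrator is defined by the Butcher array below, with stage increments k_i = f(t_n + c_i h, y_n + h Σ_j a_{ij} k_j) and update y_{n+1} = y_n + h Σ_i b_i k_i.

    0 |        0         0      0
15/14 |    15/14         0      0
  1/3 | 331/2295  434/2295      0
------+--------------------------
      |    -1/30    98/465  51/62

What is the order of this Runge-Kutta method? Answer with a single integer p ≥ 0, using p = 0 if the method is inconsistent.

b = (-1/30, 98/465, 51/62)
c = (0, 15/14, 1/3)
Ac = (0, 0, 31/153)
Σ b_i: (-1/30)·1 + 98/465·1 + 51/62·1 = 1 ✓
b·c: 98/465·15/14 + 51/62·1/3 = 1/2 ✓
b·c²: 98/465·225/196 + 51/62·1/9 = 1/3 ✓
b·Ac: 51/62·31/153 = 1/6 ✓; 3 stages ⇒ order 3.

3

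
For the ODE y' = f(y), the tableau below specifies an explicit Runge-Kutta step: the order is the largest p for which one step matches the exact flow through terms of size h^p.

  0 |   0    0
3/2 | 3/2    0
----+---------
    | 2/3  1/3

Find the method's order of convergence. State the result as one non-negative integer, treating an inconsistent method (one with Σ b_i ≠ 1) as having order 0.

2

b = (2/3, 1/3)
c = (0, 3/2)
Σ b_i: 2/3·1 + 1/3·1 = 1 ✓
b·c: 1/3·3/2 = 1/2 ✓; 2 stages ⇒ order 2.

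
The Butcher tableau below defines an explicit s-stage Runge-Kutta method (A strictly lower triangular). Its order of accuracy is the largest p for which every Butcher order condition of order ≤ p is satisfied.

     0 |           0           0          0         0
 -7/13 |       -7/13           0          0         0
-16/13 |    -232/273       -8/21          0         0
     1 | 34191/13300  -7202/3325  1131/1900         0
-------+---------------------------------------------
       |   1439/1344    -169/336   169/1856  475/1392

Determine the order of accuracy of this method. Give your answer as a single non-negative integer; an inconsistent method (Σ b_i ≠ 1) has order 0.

4

b = (1439/1344, -169/336, 169/1856, 475/1392)
c = (0, -7/13, -16/13, 1)
Ac = (0, 0, 8/39, 206/475)
Σ b_i: 1439/1344·1 + (-169/336)·1 + 169/1856·1 + 475/1392·1 = 1 ✓
b·c: (-169/336)·(-7/13) + 169/1856·(-16/13) + 475/1392·1 = 1/2 ✓
b·c²: (-169/336)·49/169 + 169/1856·256/169 + 475/1392·1 = 1/3 ✓
b·Ac: 169/1856·8/39 + 475/1392·206/475 = 1/6 ✓
b·c³: (-169/336)·(-343/2197) + 169/1856·(-4096/2197) + 475/1392·1 = 1/4 ✓
b·(c∘Ac): 169/1856·(-128/507) + 475/1392·206/475 = 1/8 ✓
b·Ac²: 169/1856·(-56/507) + 475/1392·26/95 = 1/12 ✓
b·A²c: 475/1392·58/475 = 1/24 ✓; 4 stages ⇒ order 4.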